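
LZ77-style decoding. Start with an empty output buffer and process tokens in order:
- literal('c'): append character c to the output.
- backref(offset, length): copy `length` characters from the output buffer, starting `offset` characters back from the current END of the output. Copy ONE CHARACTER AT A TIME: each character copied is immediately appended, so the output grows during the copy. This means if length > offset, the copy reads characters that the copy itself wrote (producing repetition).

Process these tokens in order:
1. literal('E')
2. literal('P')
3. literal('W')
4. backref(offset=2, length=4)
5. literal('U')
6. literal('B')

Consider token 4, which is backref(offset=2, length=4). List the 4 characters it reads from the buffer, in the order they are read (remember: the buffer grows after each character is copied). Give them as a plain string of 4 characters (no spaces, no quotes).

Token 1: literal('E'). Output: "E"
Token 2: literal('P'). Output: "EP"
Token 3: literal('W'). Output: "EPW"
Token 4: backref(off=2, len=4). Buffer before: "EPW" (len 3)
  byte 1: read out[1]='P', append. Buffer now: "EPWP"
  byte 2: read out[2]='W', append. Buffer now: "EPWPW"
  byte 3: read out[3]='P', append. Buffer now: "EPWPWP"
  byte 4: read out[4]='W', append. Buffer now: "EPWPWPW"

Answer: PWPW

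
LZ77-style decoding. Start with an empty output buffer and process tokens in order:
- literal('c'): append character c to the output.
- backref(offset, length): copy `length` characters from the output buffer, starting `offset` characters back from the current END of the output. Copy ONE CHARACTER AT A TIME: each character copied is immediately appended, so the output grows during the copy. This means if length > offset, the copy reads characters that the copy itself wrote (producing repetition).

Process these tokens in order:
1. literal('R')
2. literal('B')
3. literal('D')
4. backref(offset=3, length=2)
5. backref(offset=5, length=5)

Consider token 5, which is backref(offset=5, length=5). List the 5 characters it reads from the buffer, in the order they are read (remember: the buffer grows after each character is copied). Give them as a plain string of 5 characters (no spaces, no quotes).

Token 1: literal('R'). Output: "R"
Token 2: literal('B'). Output: "RB"
Token 3: literal('D'). Output: "RBD"
Token 4: backref(off=3, len=2). Copied 'RB' from pos 0. Output: "RBDRB"
Token 5: backref(off=5, len=5). Buffer before: "RBDRB" (len 5)
  byte 1: read out[0]='R', append. Buffer now: "RBDRBR"
  byte 2: read out[1]='B', append. Buffer now: "RBDRBRB"
  byte 3: read out[2]='D', append. Buffer now: "RBDRBRBD"
  byte 4: read out[3]='R', append. Buffer now: "RBDRBRBDR"
  byte 5: read out[4]='B', append. Buffer now: "RBDRBRBDRB"

Answer: RBDRB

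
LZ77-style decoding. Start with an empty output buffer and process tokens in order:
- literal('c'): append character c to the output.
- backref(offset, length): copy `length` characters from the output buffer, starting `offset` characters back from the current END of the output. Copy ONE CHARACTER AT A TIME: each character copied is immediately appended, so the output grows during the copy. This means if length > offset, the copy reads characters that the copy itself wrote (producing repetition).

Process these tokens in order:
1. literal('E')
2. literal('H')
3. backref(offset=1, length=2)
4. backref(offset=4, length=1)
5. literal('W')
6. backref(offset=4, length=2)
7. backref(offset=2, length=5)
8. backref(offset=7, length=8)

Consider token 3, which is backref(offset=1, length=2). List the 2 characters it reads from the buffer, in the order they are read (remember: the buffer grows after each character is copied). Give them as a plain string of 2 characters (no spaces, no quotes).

Answer: HH

Derivation:
Token 1: literal('E'). Output: "E"
Token 2: literal('H'). Output: "EH"
Token 3: backref(off=1, len=2). Buffer before: "EH" (len 2)
  byte 1: read out[1]='H', append. Buffer now: "EHH"
  byte 2: read out[2]='H', append. Buffer now: "EHHH"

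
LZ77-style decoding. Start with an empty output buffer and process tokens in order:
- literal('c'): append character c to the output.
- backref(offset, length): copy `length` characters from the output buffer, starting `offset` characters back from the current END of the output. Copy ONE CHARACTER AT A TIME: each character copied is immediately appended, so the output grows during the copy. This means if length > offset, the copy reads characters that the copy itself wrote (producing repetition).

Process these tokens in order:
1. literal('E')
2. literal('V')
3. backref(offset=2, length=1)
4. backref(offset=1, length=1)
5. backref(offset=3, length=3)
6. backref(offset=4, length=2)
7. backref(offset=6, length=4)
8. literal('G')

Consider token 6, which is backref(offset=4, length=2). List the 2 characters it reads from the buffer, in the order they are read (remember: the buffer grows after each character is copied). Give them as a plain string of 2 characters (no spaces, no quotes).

Answer: EV

Derivation:
Token 1: literal('E'). Output: "E"
Token 2: literal('V'). Output: "EV"
Token 3: backref(off=2, len=1). Copied 'E' from pos 0. Output: "EVE"
Token 4: backref(off=1, len=1). Copied 'E' from pos 2. Output: "EVEE"
Token 5: backref(off=3, len=3). Copied 'VEE' from pos 1. Output: "EVEEVEE"
Token 6: backref(off=4, len=2). Buffer before: "EVEEVEE" (len 7)
  byte 1: read out[3]='E', append. Buffer now: "EVEEVEEE"
  byte 2: read out[4]='V', append. Buffer now: "EVEEVEEEV"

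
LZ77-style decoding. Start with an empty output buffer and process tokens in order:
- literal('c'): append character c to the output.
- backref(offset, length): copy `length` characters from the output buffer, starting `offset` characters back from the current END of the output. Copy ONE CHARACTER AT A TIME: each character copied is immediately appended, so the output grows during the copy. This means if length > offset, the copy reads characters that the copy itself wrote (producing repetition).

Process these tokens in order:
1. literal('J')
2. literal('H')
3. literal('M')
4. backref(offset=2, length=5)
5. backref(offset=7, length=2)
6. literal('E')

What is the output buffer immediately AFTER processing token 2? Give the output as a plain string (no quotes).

Token 1: literal('J'). Output: "J"
Token 2: literal('H'). Output: "JH"

Answer: JH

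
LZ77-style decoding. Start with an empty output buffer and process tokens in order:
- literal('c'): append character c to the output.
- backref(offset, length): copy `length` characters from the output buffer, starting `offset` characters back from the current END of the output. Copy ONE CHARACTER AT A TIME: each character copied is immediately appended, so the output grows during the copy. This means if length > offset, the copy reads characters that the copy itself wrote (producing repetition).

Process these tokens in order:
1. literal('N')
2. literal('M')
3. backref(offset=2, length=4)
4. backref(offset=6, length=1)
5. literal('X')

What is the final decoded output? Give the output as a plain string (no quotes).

Answer: NMNMNMNX

Derivation:
Token 1: literal('N'). Output: "N"
Token 2: literal('M'). Output: "NM"
Token 3: backref(off=2, len=4) (overlapping!). Copied 'NMNM' from pos 0. Output: "NMNMNM"
Token 4: backref(off=6, len=1). Copied 'N' from pos 0. Output: "NMNMNMN"
Token 5: literal('X'). Output: "NMNMNMNX"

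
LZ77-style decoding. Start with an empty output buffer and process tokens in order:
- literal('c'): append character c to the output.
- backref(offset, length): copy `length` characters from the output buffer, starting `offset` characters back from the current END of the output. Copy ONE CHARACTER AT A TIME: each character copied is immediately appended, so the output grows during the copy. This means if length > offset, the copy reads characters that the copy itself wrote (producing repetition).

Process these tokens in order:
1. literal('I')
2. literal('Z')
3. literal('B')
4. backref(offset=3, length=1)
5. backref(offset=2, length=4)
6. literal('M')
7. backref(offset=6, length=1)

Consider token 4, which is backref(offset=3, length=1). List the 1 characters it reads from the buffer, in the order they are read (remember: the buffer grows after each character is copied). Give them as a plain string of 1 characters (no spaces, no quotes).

Token 1: literal('I'). Output: "I"
Token 2: literal('Z'). Output: "IZ"
Token 3: literal('B'). Output: "IZB"
Token 4: backref(off=3, len=1). Buffer before: "IZB" (len 3)
  byte 1: read out[0]='I', append. Buffer now: "IZBI"

Answer: I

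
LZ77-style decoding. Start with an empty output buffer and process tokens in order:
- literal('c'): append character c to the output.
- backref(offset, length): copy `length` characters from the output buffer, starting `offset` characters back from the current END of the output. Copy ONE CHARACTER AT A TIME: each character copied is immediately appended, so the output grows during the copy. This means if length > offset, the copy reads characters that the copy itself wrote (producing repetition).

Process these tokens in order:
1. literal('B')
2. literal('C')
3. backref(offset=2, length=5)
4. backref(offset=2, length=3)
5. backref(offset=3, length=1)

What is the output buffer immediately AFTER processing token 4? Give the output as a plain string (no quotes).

Token 1: literal('B'). Output: "B"
Token 2: literal('C'). Output: "BC"
Token 3: backref(off=2, len=5) (overlapping!). Copied 'BCBCB' from pos 0. Output: "BCBCBCB"
Token 4: backref(off=2, len=3) (overlapping!). Copied 'CBC' from pos 5. Output: "BCBCBCBCBC"

Answer: BCBCBCBCBC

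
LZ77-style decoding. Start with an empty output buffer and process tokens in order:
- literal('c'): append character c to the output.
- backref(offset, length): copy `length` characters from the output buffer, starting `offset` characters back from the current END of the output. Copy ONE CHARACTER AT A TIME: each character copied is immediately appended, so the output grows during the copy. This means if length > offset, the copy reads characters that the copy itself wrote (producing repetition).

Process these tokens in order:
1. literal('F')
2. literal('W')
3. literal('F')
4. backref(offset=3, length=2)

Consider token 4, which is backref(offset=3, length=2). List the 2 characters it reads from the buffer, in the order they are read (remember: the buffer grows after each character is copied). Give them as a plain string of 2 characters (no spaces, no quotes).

Token 1: literal('F'). Output: "F"
Token 2: literal('W'). Output: "FW"
Token 3: literal('F'). Output: "FWF"
Token 4: backref(off=3, len=2). Buffer before: "FWF" (len 3)
  byte 1: read out[0]='F', append. Buffer now: "FWFF"
  byte 2: read out[1]='W', append. Buffer now: "FWFFW"

Answer: FW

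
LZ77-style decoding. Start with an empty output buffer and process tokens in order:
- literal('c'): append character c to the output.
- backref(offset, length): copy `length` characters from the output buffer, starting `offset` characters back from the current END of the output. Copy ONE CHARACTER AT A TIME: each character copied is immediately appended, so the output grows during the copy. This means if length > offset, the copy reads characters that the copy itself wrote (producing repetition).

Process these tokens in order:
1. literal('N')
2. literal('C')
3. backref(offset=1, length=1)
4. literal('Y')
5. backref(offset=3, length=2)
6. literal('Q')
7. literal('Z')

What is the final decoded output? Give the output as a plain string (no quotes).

Token 1: literal('N'). Output: "N"
Token 2: literal('C'). Output: "NC"
Token 3: backref(off=1, len=1). Copied 'C' from pos 1. Output: "NCC"
Token 4: literal('Y'). Output: "NCCY"
Token 5: backref(off=3, len=2). Copied 'CC' from pos 1. Output: "NCCYCC"
Token 6: literal('Q'). Output: "NCCYCCQ"
Token 7: literal('Z'). Output: "NCCYCCQZ"

Answer: NCCYCCQZ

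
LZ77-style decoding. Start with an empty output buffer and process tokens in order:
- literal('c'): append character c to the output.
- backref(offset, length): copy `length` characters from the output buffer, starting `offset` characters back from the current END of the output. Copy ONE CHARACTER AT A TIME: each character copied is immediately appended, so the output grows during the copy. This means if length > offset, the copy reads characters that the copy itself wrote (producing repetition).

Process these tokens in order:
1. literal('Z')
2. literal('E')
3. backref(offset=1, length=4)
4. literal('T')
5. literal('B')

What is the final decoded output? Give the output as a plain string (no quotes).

Answer: ZEEEEETB

Derivation:
Token 1: literal('Z'). Output: "Z"
Token 2: literal('E'). Output: "ZE"
Token 3: backref(off=1, len=4) (overlapping!). Copied 'EEEE' from pos 1. Output: "ZEEEEE"
Token 4: literal('T'). Output: "ZEEEEET"
Token 5: literal('B'). Output: "ZEEEEETB"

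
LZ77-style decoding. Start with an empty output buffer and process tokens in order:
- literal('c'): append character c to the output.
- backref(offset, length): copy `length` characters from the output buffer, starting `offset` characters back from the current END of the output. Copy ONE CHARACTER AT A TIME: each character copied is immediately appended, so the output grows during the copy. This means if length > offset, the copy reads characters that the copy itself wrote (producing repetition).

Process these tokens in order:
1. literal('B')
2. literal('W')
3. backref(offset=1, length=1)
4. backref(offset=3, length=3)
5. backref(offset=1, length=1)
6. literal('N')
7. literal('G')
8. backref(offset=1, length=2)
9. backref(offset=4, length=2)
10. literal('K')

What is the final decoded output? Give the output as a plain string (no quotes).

Token 1: literal('B'). Output: "B"
Token 2: literal('W'). Output: "BW"
Token 3: backref(off=1, len=1). Copied 'W' from pos 1. Output: "BWW"
Token 4: backref(off=3, len=3). Copied 'BWW' from pos 0. Output: "BWWBWW"
Token 5: backref(off=1, len=1). Copied 'W' from pos 5. Output: "BWWBWWW"
Token 6: literal('N'). Output: "BWWBWWWN"
Token 7: literal('G'). Output: "BWWBWWWNG"
Token 8: backref(off=1, len=2) (overlapping!). Copied 'GG' from pos 8. Output: "BWWBWWWNGGG"
Token 9: backref(off=4, len=2). Copied 'NG' from pos 7. Output: "BWWBWWWNGGGNG"
Token 10: literal('K'). Output: "BWWBWWWNGGGNGK"

Answer: BWWBWWWNGGGNGK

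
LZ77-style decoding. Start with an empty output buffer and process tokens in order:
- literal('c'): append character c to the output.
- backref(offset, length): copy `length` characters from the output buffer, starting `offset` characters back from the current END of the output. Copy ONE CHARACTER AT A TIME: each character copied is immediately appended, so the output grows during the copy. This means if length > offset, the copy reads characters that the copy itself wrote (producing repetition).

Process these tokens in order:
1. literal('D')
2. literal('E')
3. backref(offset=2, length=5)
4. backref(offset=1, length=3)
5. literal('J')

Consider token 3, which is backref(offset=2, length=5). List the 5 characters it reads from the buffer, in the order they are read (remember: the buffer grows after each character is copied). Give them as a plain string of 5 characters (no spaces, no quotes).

Answer: DEDED

Derivation:
Token 1: literal('D'). Output: "D"
Token 2: literal('E'). Output: "DE"
Token 3: backref(off=2, len=5). Buffer before: "DE" (len 2)
  byte 1: read out[0]='D', append. Buffer now: "DED"
  byte 2: read out[1]='E', append. Buffer now: "DEDE"
  byte 3: read out[2]='D', append. Buffer now: "DEDED"
  byte 4: read out[3]='E', append. Buffer now: "DEDEDE"
  byte 5: read out[4]='D', append. Buffer now: "DEDEDED"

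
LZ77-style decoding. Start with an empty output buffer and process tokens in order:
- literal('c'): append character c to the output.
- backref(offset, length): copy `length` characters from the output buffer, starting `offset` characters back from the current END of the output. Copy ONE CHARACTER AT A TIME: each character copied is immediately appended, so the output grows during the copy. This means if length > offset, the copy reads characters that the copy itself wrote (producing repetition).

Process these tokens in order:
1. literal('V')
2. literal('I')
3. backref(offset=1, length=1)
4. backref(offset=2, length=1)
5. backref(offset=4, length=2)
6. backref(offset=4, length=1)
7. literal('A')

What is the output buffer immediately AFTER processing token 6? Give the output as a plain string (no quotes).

Token 1: literal('V'). Output: "V"
Token 2: literal('I'). Output: "VI"
Token 3: backref(off=1, len=1). Copied 'I' from pos 1. Output: "VII"
Token 4: backref(off=2, len=1). Copied 'I' from pos 1. Output: "VIII"
Token 5: backref(off=4, len=2). Copied 'VI' from pos 0. Output: "VIIIVI"
Token 6: backref(off=4, len=1). Copied 'I' from pos 2. Output: "VIIIVII"

Answer: VIIIVII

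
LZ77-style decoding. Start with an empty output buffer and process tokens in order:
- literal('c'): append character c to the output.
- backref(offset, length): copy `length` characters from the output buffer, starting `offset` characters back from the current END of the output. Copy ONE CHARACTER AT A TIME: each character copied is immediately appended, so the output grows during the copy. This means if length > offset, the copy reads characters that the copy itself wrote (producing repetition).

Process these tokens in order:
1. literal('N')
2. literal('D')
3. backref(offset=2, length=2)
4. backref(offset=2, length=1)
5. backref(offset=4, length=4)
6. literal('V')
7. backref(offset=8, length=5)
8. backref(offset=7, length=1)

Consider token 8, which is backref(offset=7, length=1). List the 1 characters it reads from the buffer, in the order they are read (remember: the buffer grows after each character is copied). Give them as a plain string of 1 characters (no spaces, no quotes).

Answer: N

Derivation:
Token 1: literal('N'). Output: "N"
Token 2: literal('D'). Output: "ND"
Token 3: backref(off=2, len=2). Copied 'ND' from pos 0. Output: "NDND"
Token 4: backref(off=2, len=1). Copied 'N' from pos 2. Output: "NDNDN"
Token 5: backref(off=4, len=4). Copied 'DNDN' from pos 1. Output: "NDNDNDNDN"
Token 6: literal('V'). Output: "NDNDNDNDNV"
Token 7: backref(off=8, len=5). Copied 'NDNDN' from pos 2. Output: "NDNDNDNDNVNDNDN"
Token 8: backref(off=7, len=1). Buffer before: "NDNDNDNDNVNDNDN" (len 15)
  byte 1: read out[8]='N', append. Buffer now: "NDNDNDNDNVNDNDNN"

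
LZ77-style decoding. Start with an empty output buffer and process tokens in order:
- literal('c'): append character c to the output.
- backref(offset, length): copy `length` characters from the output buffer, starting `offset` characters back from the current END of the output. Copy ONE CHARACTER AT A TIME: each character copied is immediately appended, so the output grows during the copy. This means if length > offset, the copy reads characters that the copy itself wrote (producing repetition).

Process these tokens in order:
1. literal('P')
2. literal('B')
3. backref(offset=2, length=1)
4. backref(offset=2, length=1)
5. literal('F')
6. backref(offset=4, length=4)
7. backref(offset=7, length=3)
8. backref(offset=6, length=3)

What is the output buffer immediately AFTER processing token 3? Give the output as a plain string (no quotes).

Token 1: literal('P'). Output: "P"
Token 2: literal('B'). Output: "PB"
Token 3: backref(off=2, len=1). Copied 'P' from pos 0. Output: "PBP"

Answer: PBP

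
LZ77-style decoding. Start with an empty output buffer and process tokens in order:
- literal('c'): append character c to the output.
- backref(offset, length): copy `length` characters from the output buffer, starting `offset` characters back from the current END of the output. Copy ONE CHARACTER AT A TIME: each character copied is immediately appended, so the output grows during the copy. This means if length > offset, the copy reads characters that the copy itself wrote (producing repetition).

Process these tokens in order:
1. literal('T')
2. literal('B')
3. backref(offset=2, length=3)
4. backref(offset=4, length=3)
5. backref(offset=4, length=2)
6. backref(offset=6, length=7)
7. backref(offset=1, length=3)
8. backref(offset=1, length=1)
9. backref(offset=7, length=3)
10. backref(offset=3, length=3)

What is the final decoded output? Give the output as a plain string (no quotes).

Token 1: literal('T'). Output: "T"
Token 2: literal('B'). Output: "TB"
Token 3: backref(off=2, len=3) (overlapping!). Copied 'TBT' from pos 0. Output: "TBTBT"
Token 4: backref(off=4, len=3). Copied 'BTB' from pos 1. Output: "TBTBTBTB"
Token 5: backref(off=4, len=2). Copied 'TB' from pos 4. Output: "TBTBTBTBTB"
Token 6: backref(off=6, len=7) (overlapping!). Copied 'TBTBTBT' from pos 4. Output: "TBTBTBTBTBTBTBTBT"
Token 7: backref(off=1, len=3) (overlapping!). Copied 'TTT' from pos 16. Output: "TBTBTBTBTBTBTBTBTTTT"
Token 8: backref(off=1, len=1). Copied 'T' from pos 19. Output: "TBTBTBTBTBTBTBTBTTTTT"
Token 9: backref(off=7, len=3). Copied 'TBT' from pos 14. Output: "TBTBTBTBTBTBTBTBTTTTTTBT"
Token 10: backref(off=3, len=3). Copied 'TBT' from pos 21. Output: "TBTBTBTBTBTBTBTBTTTTTTBTTBT"

Answer: TBTBTBTBTBTBTBTBTTTTTTBTTBT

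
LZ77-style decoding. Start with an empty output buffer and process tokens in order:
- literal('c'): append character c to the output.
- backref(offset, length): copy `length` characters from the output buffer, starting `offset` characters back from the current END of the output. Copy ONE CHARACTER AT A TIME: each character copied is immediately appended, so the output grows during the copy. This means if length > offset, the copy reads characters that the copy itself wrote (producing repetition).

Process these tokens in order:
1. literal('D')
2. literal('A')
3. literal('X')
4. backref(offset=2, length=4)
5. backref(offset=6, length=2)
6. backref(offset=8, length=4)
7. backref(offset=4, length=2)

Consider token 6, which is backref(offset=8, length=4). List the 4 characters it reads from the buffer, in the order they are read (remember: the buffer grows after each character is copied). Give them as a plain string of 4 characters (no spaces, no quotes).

Token 1: literal('D'). Output: "D"
Token 2: literal('A'). Output: "DA"
Token 3: literal('X'). Output: "DAX"
Token 4: backref(off=2, len=4) (overlapping!). Copied 'AXAX' from pos 1. Output: "DAXAXAX"
Token 5: backref(off=6, len=2). Copied 'AX' from pos 1. Output: "DAXAXAXAX"
Token 6: backref(off=8, len=4). Buffer before: "DAXAXAXAX" (len 9)
  byte 1: read out[1]='A', append. Buffer now: "DAXAXAXAXA"
  byte 2: read out[2]='X', append. Buffer now: "DAXAXAXAXAX"
  byte 3: read out[3]='A', append. Buffer now: "DAXAXAXAXAXA"
  byte 4: read out[4]='X', append. Buffer now: "DAXAXAXAXAXAX"

Answer: AXAX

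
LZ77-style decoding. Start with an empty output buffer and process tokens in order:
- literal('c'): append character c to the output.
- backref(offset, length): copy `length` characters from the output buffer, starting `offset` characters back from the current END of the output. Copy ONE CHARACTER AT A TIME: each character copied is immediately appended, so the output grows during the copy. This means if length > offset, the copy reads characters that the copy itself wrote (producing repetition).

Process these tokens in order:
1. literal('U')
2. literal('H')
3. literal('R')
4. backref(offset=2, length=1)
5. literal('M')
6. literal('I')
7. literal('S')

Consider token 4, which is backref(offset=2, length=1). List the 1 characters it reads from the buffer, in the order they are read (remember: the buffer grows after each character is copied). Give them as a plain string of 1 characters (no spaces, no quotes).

Token 1: literal('U'). Output: "U"
Token 2: literal('H'). Output: "UH"
Token 3: literal('R'). Output: "UHR"
Token 4: backref(off=2, len=1). Buffer before: "UHR" (len 3)
  byte 1: read out[1]='H', append. Buffer now: "UHRH"

Answer: H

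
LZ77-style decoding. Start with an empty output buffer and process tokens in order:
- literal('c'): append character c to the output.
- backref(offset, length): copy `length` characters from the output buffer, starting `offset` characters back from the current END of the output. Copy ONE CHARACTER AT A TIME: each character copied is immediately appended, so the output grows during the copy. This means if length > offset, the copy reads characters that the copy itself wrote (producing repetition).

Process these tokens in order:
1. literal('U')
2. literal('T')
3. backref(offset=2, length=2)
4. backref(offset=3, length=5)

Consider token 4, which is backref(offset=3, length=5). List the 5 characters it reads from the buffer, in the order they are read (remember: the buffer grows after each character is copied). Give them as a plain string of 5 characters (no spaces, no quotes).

Answer: TUTTU

Derivation:
Token 1: literal('U'). Output: "U"
Token 2: literal('T'). Output: "UT"
Token 3: backref(off=2, len=2). Copied 'UT' from pos 0. Output: "UTUT"
Token 4: backref(off=3, len=5). Buffer before: "UTUT" (len 4)
  byte 1: read out[1]='T', append. Buffer now: "UTUTT"
  byte 2: read out[2]='U', append. Buffer now: "UTUTTU"
  byte 3: read out[3]='T', append. Buffer now: "UTUTTUT"
  byte 4: read out[4]='T', append. Buffer now: "UTUTTUTT"
  byte 5: read out[5]='U', append. Buffer now: "UTUTTUTTU"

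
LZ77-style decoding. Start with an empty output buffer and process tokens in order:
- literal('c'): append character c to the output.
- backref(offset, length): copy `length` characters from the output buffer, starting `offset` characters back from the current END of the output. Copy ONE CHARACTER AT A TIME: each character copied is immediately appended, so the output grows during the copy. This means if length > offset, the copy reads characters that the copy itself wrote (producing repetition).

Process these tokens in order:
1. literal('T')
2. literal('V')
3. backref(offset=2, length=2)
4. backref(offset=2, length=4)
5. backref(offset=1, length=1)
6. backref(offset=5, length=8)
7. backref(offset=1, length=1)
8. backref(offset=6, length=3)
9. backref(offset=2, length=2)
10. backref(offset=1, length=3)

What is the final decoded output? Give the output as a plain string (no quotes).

Token 1: literal('T'). Output: "T"
Token 2: literal('V'). Output: "TV"
Token 3: backref(off=2, len=2). Copied 'TV' from pos 0. Output: "TVTV"
Token 4: backref(off=2, len=4) (overlapping!). Copied 'TVTV' from pos 2. Output: "TVTVTVTV"
Token 5: backref(off=1, len=1). Copied 'V' from pos 7. Output: "TVTVTVTVV"
Token 6: backref(off=5, len=8) (overlapping!). Copied 'TVTVVTVT' from pos 4. Output: "TVTVTVTVVTVTVVTVT"
Token 7: backref(off=1, len=1). Copied 'T' from pos 16. Output: "TVTVTVTVVTVTVVTVTT"
Token 8: backref(off=6, len=3). Copied 'VVT' from pos 12. Output: "TVTVTVTVVTVTVVTVTTVVT"
Token 9: backref(off=2, len=2). Copied 'VT' from pos 19. Output: "TVTVTVTVVTVTVVTVTTVVTVT"
Token 10: backref(off=1, len=3) (overlapping!). Copied 'TTT' from pos 22. Output: "TVTVTVTVVTVTVVTVTTVVTVTTTT"

Answer: TVTVTVTVVTVTVVTVTTVVTVTTTT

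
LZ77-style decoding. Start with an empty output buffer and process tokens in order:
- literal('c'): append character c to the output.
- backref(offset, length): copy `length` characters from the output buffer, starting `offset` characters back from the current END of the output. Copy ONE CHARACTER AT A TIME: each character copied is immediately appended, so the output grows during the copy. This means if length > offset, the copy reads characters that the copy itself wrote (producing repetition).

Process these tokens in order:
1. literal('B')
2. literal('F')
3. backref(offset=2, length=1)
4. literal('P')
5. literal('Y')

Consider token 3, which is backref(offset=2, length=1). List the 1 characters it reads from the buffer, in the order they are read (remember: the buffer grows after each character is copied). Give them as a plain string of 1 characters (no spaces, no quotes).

Token 1: literal('B'). Output: "B"
Token 2: literal('F'). Output: "BF"
Token 3: backref(off=2, len=1). Buffer before: "BF" (len 2)
  byte 1: read out[0]='B', append. Buffer now: "BFB"

Answer: B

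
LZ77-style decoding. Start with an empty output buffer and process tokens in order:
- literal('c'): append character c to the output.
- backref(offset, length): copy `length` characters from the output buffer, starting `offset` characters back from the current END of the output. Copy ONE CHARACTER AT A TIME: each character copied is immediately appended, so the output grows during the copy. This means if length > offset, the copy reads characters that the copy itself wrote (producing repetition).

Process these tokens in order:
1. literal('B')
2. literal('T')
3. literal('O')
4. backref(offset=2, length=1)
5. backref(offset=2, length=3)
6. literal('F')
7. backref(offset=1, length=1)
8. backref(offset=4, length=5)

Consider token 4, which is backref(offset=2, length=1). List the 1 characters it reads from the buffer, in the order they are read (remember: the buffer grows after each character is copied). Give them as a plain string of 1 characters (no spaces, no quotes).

Answer: T

Derivation:
Token 1: literal('B'). Output: "B"
Token 2: literal('T'). Output: "BT"
Token 3: literal('O'). Output: "BTO"
Token 4: backref(off=2, len=1). Buffer before: "BTO" (len 3)
  byte 1: read out[1]='T', append. Buffer now: "BTOT"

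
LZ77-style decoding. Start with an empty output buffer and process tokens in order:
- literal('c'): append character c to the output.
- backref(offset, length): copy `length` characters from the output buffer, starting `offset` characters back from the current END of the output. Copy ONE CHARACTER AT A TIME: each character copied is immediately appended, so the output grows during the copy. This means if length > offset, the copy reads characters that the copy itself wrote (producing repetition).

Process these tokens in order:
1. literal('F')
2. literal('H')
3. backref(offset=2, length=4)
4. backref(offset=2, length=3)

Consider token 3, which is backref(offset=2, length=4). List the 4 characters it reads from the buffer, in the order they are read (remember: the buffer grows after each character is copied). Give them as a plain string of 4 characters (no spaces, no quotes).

Token 1: literal('F'). Output: "F"
Token 2: literal('H'). Output: "FH"
Token 3: backref(off=2, len=4). Buffer before: "FH" (len 2)
  byte 1: read out[0]='F', append. Buffer now: "FHF"
  byte 2: read out[1]='H', append. Buffer now: "FHFH"
  byte 3: read out[2]='F', append. Buffer now: "FHFHF"
  byte 4: read out[3]='H', append. Buffer now: "FHFHFH"

Answer: FHFH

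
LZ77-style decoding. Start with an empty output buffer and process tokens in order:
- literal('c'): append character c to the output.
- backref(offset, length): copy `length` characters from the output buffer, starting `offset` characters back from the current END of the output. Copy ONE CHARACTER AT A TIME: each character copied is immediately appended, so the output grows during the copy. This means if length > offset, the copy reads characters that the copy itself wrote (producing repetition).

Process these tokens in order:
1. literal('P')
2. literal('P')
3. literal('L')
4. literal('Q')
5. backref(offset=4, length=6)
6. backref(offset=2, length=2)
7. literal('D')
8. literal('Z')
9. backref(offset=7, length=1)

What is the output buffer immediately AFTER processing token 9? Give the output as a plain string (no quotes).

Token 1: literal('P'). Output: "P"
Token 2: literal('P'). Output: "PP"
Token 3: literal('L'). Output: "PPL"
Token 4: literal('Q'). Output: "PPLQ"
Token 5: backref(off=4, len=6) (overlapping!). Copied 'PPLQPP' from pos 0. Output: "PPLQPPLQPP"
Token 6: backref(off=2, len=2). Copied 'PP' from pos 8. Output: "PPLQPPLQPPPP"
Token 7: literal('D'). Output: "PPLQPPLQPPPPD"
Token 8: literal('Z'). Output: "PPLQPPLQPPPPDZ"
Token 9: backref(off=7, len=1). Copied 'Q' from pos 7. Output: "PPLQPPLQPPPPDZQ"

Answer: PPLQPPLQPPPPDZQ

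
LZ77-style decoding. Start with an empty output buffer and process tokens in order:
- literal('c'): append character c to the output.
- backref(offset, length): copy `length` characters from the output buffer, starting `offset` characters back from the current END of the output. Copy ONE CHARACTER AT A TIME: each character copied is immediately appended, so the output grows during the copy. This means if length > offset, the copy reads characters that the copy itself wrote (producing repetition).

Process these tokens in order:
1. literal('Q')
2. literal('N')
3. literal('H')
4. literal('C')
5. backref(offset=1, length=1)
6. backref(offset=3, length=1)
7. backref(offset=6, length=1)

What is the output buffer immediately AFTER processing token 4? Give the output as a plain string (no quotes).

Answer: QNHC

Derivation:
Token 1: literal('Q'). Output: "Q"
Token 2: literal('N'). Output: "QN"
Token 3: literal('H'). Output: "QNH"
Token 4: literal('C'). Output: "QNHC"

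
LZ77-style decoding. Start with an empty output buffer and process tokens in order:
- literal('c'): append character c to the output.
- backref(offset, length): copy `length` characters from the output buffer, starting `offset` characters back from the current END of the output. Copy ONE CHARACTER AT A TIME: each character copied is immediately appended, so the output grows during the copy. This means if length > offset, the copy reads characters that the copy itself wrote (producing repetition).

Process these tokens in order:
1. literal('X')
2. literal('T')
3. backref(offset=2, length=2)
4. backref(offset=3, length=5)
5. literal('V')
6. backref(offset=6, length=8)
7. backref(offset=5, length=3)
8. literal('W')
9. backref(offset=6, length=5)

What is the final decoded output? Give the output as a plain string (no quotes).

Token 1: literal('X'). Output: "X"
Token 2: literal('T'). Output: "XT"
Token 3: backref(off=2, len=2). Copied 'XT' from pos 0. Output: "XTXT"
Token 4: backref(off=3, len=5) (overlapping!). Copied 'TXTTX' from pos 1. Output: "XTXTTXTTX"
Token 5: literal('V'). Output: "XTXTTXTTXV"
Token 6: backref(off=6, len=8) (overlapping!). Copied 'TXTTXVTX' from pos 4. Output: "XTXTTXTTXVTXTTXVTX"
Token 7: backref(off=5, len=3). Copied 'TXV' from pos 13. Output: "XTXTTXTTXVTXTTXVTXTXV"
Token 8: literal('W'). Output: "XTXTTXTTXVTXTTXVTXTXVW"
Token 9: backref(off=6, len=5). Copied 'TXTXV' from pos 16. Output: "XTXTTXTTXVTXTTXVTXTXVWTXTXV"

Answer: XTXTTXTTXVTXTTXVTXTXVWTXTXV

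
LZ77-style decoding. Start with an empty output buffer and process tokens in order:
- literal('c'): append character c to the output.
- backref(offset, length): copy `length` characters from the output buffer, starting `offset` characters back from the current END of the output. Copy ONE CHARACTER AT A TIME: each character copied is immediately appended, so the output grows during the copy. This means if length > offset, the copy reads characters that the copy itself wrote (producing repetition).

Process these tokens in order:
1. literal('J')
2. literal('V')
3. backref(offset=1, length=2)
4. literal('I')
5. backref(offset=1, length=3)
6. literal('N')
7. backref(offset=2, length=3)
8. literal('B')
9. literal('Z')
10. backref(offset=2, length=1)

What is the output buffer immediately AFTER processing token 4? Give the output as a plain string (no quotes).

Answer: JVVVI

Derivation:
Token 1: literal('J'). Output: "J"
Token 2: literal('V'). Output: "JV"
Token 3: backref(off=1, len=2) (overlapping!). Copied 'VV' from pos 1. Output: "JVVV"
Token 4: literal('I'). Output: "JVVVI"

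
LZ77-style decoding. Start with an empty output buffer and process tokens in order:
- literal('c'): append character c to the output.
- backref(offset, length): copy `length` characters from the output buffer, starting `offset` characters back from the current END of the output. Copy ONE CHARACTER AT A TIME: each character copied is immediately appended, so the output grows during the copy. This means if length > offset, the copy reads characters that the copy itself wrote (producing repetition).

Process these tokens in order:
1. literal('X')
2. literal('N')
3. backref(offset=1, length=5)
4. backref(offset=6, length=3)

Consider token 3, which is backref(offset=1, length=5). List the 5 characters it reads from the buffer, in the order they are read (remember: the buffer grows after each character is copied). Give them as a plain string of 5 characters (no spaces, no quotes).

Token 1: literal('X'). Output: "X"
Token 2: literal('N'). Output: "XN"
Token 3: backref(off=1, len=5). Buffer before: "XN" (len 2)
  byte 1: read out[1]='N', append. Buffer now: "XNN"
  byte 2: read out[2]='N', append. Buffer now: "XNNN"
  byte 3: read out[3]='N', append. Buffer now: "XNNNN"
  byte 4: read out[4]='N', append. Buffer now: "XNNNNN"
  byte 5: read out[5]='N', append. Buffer now: "XNNNNNN"

Answer: NNNNN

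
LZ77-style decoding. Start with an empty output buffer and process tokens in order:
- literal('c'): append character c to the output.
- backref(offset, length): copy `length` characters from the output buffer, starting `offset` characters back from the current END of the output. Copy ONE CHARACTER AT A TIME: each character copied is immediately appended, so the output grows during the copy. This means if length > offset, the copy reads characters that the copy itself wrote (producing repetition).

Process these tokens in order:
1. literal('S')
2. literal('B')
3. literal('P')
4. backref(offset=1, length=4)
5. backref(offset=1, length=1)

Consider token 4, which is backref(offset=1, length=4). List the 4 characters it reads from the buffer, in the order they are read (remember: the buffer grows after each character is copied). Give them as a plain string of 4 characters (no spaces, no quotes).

Token 1: literal('S'). Output: "S"
Token 2: literal('B'). Output: "SB"
Token 3: literal('P'). Output: "SBP"
Token 4: backref(off=1, len=4). Buffer before: "SBP" (len 3)
  byte 1: read out[2]='P', append. Buffer now: "SBPP"
  byte 2: read out[3]='P', append. Buffer now: "SBPPP"
  byte 3: read out[4]='P', append. Buffer now: "SBPPPP"
  byte 4: read out[5]='P', append. Buffer now: "SBPPPPP"

Answer: PPPP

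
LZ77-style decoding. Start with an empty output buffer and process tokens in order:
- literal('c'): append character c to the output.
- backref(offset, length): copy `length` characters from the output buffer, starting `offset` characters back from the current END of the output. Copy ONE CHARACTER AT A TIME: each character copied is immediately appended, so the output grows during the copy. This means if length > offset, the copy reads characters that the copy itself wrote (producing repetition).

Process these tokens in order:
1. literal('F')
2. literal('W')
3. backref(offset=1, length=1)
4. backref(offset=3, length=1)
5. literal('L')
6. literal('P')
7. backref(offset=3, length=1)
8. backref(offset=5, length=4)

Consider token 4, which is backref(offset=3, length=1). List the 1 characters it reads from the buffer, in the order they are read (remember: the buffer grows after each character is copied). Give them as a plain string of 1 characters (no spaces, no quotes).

Answer: F

Derivation:
Token 1: literal('F'). Output: "F"
Token 2: literal('W'). Output: "FW"
Token 3: backref(off=1, len=1). Copied 'W' from pos 1. Output: "FWW"
Token 4: backref(off=3, len=1). Buffer before: "FWW" (len 3)
  byte 1: read out[0]='F', append. Buffer now: "FWWF"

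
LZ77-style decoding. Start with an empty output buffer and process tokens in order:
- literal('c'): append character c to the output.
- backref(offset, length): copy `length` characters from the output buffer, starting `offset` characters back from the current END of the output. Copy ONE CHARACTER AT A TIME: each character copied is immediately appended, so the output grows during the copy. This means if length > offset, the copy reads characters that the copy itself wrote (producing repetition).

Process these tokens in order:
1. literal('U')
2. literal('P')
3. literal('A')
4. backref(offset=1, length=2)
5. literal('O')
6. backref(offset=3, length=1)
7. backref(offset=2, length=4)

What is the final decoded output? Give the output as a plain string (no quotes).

Token 1: literal('U'). Output: "U"
Token 2: literal('P'). Output: "UP"
Token 3: literal('A'). Output: "UPA"
Token 4: backref(off=1, len=2) (overlapping!). Copied 'AA' from pos 2. Output: "UPAAA"
Token 5: literal('O'). Output: "UPAAAO"
Token 6: backref(off=3, len=1). Copied 'A' from pos 3. Output: "UPAAAOA"
Token 7: backref(off=2, len=4) (overlapping!). Copied 'OAOA' from pos 5. Output: "UPAAAOAOAOA"

Answer: UPAAAOAOAOA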